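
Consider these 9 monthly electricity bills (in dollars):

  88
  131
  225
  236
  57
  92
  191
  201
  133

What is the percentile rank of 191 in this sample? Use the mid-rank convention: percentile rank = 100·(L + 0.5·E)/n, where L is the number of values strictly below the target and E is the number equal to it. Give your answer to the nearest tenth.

Sorted: 57, 88, 92, 131, 133, 191, 201, 225, 236.
Count below 191: L = 5; count equal: E = 1; n = 9.
Percentile rank = 100·(5 + 0.5·1)/9 = 100·5.5/9 = 61.11.

61.1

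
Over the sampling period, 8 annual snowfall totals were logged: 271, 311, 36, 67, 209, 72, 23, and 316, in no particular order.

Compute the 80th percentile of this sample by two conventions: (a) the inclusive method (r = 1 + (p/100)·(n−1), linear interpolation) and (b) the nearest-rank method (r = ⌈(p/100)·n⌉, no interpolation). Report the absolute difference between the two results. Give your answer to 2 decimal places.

16.00

Sorted: 23, 36, 67, 72, 209, 271, 311, 316.
n = 8.
(a) r = 6.6; between ranks 6 (271) and 7 (311): 295.
(b) the nearest-rank method: rank 7 → 311.
|295 − 311| = 16.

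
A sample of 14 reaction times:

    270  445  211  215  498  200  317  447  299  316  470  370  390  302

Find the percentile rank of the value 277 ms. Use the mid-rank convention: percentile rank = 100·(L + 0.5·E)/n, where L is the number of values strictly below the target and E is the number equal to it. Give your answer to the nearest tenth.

28.6

Sorted: 200, 211, 215, 270, 299, 302, 316, 317, 370, 390, 445, 447, 470, 498.
Count below 277: L = 4; count equal: E = 0; n = 14.
Percentile rank = 100·(4 + 0.5·0)/14 = 100·4/14 = 28.57.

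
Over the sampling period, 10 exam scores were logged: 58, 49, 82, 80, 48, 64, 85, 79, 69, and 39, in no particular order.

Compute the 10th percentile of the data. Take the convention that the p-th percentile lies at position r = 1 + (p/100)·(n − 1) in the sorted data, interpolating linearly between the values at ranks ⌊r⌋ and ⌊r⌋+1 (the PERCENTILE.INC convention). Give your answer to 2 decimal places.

Sorted: 39, 48, 49, 58, 64, 69, 79, 80, 82, 85.
n = 10.
r = 1 + (10/100)·(10 − 1) = 1 + 0.9 = 1.9.
Rank 1 is 39 and rank 2 is 48.
Interpolate: 39 + 0.9·(48 − 39) = 39 + 0.9·9 = 47.1.

47.10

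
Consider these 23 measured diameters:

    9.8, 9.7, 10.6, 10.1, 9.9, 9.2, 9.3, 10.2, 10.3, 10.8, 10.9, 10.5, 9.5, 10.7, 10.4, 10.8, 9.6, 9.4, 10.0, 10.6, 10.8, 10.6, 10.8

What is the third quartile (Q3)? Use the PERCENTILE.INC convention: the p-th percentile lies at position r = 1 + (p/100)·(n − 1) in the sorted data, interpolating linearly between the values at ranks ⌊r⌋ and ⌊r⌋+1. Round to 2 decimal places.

10.65

Sorted: 9.2, 9.3, 9.4, 9.5, 9.6, 9.7, 9.8, 9.9, 10.0, 10.1, 10.2, 10.3, 10.4, 10.5, 10.6, 10.6, 10.6, 10.7, 10.8, 10.8, 10.8, 10.8, 10.9.
n = 23.
r = 1 + (75/100)·(23 − 1) = 1 + 16.5 = 17.5.
Rank 17 is 10.6 and rank 18 is 10.7.
Interpolate: 10.6 + 0.5·(10.7 − 10.6) = 10.6 + 0.5·0.1 = 10.65.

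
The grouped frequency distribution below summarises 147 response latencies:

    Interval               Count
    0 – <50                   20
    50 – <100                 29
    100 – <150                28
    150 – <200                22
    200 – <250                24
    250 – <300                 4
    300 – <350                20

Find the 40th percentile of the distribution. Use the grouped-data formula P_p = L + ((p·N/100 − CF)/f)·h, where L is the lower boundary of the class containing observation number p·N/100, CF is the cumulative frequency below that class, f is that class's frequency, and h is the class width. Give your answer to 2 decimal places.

117.50

N = 147; target position k = 40/100 · 147 = 58.8.
Cumulative frequencies: 20, 49, 77, 99, 123, 127, 147.
Observation 58.8 falls in the class 100 – <150.
L = 100, CF = 49, f = 28, h = 50.
P40 = 100 + ((58.8 − 49)/28)·50 = 100 + 17.5 = 117.5.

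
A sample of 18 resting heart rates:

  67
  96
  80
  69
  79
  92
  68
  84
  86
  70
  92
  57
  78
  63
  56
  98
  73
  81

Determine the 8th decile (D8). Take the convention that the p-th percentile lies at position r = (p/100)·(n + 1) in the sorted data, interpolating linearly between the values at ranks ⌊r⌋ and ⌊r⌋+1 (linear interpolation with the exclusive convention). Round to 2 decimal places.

Sorted: 56, 57, 63, 67, 68, 69, 70, 73, 78, 79, 80, 81, 84, 86, 92, 92, 96, 98.
n = 18.
r = (80/100)·(18 + 1) = 15.2.
Rank 15 is 92 and rank 16 is 92.
Interpolate: 92 + 0.2·(92 − 92) = 92 + 0.2·0 = 92.

92.00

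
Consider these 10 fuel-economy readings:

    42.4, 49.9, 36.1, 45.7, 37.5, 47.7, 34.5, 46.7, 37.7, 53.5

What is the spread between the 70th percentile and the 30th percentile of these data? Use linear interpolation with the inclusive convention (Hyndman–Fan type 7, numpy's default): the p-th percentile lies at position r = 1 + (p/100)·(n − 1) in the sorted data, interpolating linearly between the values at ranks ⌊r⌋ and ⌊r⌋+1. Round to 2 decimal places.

Sorted: 34.5, 36.1, 37.5, 37.7, 42.4, 45.7, 46.7, 47.7, 49.9, 53.5.
n = 10.
P30: r = 3.7; ranks 3–4 are 37.5, 37.7; interpolating gives 37.64.
P70: r = 7.3; ranks 7–8 are 46.7, 47.7; interpolating gives 47.
Difference: 47 − 37.64 = 9.36.

9.36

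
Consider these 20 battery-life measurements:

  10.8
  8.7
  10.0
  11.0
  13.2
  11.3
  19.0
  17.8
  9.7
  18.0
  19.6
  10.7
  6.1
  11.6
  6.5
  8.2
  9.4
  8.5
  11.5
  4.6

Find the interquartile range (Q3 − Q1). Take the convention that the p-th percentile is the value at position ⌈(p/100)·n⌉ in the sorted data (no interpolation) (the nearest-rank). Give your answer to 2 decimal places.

3.10

Sorted: 4.6, 6.1, 6.5, 8.2, 8.5, 8.7, 9.4, 9.7, 10.0, 10.7, 10.8, 11.0, 11.3, 11.5, 11.6, 13.2, 17.8, 18.0, 19.0, 19.6.
n = 20.
P25: rank ⌈25/100·20⌉ = 5 → 8.5.
P75: rank ⌈75/100·20⌉ = 15 → 11.6.
Difference: 11.6 − 8.5 = 3.1.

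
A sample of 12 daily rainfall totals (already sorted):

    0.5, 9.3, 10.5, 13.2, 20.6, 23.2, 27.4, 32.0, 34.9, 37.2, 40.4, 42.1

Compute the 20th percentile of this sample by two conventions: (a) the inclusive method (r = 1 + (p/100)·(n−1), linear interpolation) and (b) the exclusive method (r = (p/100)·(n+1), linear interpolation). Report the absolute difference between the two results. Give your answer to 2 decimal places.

1.02

n = 12.
(a) r = 3.2; between ranks 3 (10.5) and 4 (13.2): 11.04.
(b) r = 2.6; between ranks 2 (9.3) and 3 (10.5): 10.02.
|11.04 − 10.02| = 1.02.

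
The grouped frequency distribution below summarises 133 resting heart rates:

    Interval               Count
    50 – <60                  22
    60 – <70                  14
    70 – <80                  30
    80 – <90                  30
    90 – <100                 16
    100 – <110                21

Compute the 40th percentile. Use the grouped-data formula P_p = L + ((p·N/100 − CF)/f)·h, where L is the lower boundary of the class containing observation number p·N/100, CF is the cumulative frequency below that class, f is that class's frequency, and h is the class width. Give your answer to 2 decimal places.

N = 133; target position k = 40/100 · 133 = 53.2.
Cumulative frequencies: 22, 36, 66, 96, 112, 133.
Observation 53.2 falls in the class 70 – <80.
L = 70, CF = 36, f = 30, h = 10.
P40 = 70 + ((53.2 − 36)/30)·10 = 70 + 5.73333 = 75.7333.

75.73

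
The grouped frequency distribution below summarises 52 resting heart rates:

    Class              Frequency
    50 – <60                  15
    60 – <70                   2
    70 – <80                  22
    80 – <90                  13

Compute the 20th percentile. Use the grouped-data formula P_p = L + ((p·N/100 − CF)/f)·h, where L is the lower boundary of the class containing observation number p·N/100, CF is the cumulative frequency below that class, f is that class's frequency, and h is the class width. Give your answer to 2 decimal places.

N = 52; target position k = 20/100 · 52 = 10.4.
Cumulative frequencies: 15, 17, 39, 52.
Observation 10.4 falls in the class 50 – <60.
L = 50, CF = 0, f = 15, h = 10.
P20 = 50 + ((10.4 − 0)/15)·10 = 50 + 6.93333 = 56.9333.

56.93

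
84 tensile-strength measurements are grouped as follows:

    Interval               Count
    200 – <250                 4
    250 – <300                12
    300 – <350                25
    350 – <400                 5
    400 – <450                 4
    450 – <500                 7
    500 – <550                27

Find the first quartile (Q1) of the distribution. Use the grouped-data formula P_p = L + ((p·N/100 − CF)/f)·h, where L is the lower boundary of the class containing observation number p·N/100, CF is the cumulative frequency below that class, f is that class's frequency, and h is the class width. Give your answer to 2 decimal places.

310.00

N = 84; target position k = 25/100 · 84 = 21.
Cumulative frequencies: 4, 16, 41, 46, 50, 57, 84.
Observation 21 falls in the class 300 – <350.
L = 300, CF = 16, f = 25, h = 50.
P25 = 300 + ((21 − 16)/25)·50 = 300 + 10 = 310.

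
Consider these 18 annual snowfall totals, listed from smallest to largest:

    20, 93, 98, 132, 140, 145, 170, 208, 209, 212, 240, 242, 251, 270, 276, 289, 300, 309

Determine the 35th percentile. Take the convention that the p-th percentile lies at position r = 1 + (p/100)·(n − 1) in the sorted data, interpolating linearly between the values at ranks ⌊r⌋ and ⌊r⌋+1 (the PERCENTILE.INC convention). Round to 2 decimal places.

n = 18.
r = 1 + (35/100)·(18 − 1) = 1 + 5.95 = 6.95.
Rank 6 is 145 and rank 7 is 170.
Interpolate: 145 + 0.95·(170 − 145) = 145 + 0.95·25 = 168.75.

168.75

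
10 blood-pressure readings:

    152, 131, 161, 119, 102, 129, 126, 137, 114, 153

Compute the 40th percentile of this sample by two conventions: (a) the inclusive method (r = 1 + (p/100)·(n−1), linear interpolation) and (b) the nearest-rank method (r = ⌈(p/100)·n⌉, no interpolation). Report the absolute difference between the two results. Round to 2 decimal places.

Sorted: 102, 114, 119, 126, 129, 131, 137, 152, 153, 161.
n = 10.
(a) r = 4.6; between ranks 4 (126) and 5 (129): 127.8.
(b) the nearest-rank method: rank 4 → 126.
|127.8 − 126| = 1.8.

1.80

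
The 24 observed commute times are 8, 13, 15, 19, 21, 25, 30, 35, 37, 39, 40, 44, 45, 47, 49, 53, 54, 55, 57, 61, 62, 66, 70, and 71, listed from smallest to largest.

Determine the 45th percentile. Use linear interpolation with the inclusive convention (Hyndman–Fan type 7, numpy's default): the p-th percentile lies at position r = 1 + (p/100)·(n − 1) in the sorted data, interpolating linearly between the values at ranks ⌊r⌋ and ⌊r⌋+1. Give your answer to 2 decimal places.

n = 24.
r = 1 + (45/100)·(24 − 1) = 1 + 10.35 = 11.35.
Rank 11 is 40 and rank 12 is 44.
Interpolate: 40 + 0.35·(44 − 40) = 40 + 0.35·4 = 41.4.

41.40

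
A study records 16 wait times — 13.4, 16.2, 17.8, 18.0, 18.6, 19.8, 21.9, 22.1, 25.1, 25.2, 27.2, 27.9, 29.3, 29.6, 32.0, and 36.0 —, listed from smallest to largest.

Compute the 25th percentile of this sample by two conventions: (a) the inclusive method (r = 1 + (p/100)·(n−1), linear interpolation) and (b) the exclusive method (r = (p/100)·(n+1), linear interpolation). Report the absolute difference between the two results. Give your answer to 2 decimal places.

0.30

n = 16.
(a) r = 4.75; between ranks 4 (18.0) and 5 (18.6): 18.45.
(b) r = 4.25; between ranks 4 (18.0) and 5 (18.6): 18.15.
|18.45 − 18.15| = 0.3.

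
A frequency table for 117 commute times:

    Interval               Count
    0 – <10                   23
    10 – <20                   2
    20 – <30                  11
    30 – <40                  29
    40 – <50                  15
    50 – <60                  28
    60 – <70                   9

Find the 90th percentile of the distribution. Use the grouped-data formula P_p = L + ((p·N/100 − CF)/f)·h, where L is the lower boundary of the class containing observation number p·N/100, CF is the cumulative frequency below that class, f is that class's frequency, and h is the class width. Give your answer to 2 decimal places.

59.04

N = 117; target position k = 90/100 · 117 = 105.3.
Cumulative frequencies: 23, 25, 36, 65, 80, 108, 117.
Observation 105.3 falls in the class 50 – <60.
L = 50, CF = 80, f = 28, h = 10.
P90 = 50 + ((105.3 − 80)/28)·10 = 50 + 9.03571 = 59.0357.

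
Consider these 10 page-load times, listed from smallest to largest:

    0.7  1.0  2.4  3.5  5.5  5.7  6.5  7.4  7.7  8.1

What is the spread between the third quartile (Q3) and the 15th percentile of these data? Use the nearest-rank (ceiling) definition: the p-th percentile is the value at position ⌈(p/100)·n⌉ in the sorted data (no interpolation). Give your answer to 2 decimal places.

n = 10.
P15: rank ⌈15/100·10⌉ = 2 → 1.
P75: rank ⌈75/100·10⌉ = 8 → 7.4.
Difference: 7.4 − 1 = 6.4.

6.40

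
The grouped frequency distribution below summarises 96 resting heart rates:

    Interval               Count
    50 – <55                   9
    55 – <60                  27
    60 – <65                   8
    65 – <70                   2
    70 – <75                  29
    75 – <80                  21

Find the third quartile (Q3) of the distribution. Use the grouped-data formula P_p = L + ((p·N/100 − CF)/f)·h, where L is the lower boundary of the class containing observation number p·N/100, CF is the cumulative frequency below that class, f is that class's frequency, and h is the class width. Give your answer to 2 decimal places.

74.48

N = 96; target position k = 75/100 · 96 = 72.
Cumulative frequencies: 9, 36, 44, 46, 75, 96.
Observation 72 falls in the class 70 – <75.
L = 70, CF = 46, f = 29, h = 5.
P75 = 70 + ((72 − 46)/29)·5 = 70 + 4.48276 = 74.4828.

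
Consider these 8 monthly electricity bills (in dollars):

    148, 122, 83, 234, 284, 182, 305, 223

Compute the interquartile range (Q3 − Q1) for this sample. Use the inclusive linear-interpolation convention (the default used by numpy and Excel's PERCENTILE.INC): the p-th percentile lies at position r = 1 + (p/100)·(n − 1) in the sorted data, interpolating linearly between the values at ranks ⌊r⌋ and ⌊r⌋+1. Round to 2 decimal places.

105.00

Sorted: 83, 122, 148, 182, 223, 234, 284, 305.
n = 8.
P25: r = 2.75; ranks 2–3 are 122, 148; interpolating gives 141.5.
P75: r = 6.25; ranks 6–7 are 234, 284; interpolating gives 246.5.
Difference: 246.5 − 141.5 = 105.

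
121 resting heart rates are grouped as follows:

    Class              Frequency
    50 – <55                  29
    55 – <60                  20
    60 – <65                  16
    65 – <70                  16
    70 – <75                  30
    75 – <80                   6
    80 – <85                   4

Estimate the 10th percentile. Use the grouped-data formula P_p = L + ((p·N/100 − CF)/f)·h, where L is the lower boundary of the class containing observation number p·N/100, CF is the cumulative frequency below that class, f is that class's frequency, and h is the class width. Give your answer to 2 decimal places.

N = 121; target position k = 10/100 · 121 = 12.1.
Cumulative frequencies: 29, 49, 65, 81, 111, 117, 121.
Observation 12.1 falls in the class 50 – <55.
L = 50, CF = 0, f = 29, h = 5.
P10 = 50 + ((12.1 − 0)/29)·5 = 50 + 2.08621 = 52.0862.

52.09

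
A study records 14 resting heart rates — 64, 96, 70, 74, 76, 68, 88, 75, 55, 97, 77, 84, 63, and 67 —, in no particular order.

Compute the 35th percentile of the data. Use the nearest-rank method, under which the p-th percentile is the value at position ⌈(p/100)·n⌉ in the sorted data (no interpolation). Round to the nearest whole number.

Sorted: 55, 63, 64, 67, 68, 70, 74, 75, 76, 77, 84, 88, 96, 97.
n = 14.
Position = ⌈35/100 · 14⌉ = ⌈4.9⌉ = 5.
The value at rank 5 is 68.

68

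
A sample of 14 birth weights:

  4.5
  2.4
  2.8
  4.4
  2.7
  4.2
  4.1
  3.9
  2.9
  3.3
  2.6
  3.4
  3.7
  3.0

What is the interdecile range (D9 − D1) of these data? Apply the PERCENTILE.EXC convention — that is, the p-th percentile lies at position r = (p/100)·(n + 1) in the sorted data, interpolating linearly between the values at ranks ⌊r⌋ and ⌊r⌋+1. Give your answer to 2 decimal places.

1.95

Sorted: 2.4, 2.6, 2.7, 2.8, 2.9, 3.0, 3.3, 3.4, 3.7, 3.9, 4.1, 4.2, 4.4, 4.5.
n = 14.
P10: r = 1.5; ranks 1–2 are 2.4, 2.6; interpolating gives 2.5.
P90: r = 13.5; ranks 13–14 are 4.4, 4.5; interpolating gives 4.45.
Difference: 4.45 − 2.5 = 1.95.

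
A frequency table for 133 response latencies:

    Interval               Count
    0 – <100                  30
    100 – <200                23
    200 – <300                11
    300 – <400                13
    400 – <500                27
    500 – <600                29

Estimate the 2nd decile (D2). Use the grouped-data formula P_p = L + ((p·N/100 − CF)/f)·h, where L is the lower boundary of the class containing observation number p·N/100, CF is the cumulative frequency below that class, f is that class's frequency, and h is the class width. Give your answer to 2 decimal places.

88.67

N = 133; target position k = 20/100 · 133 = 26.6.
Cumulative frequencies: 30, 53, 64, 77, 104, 133.
Observation 26.6 falls in the class 0 – <100.
L = 0, CF = 0, f = 30, h = 100.
P20 = 0 + ((26.6 − 0)/30)·100 = 0 + 88.6667 = 88.6667.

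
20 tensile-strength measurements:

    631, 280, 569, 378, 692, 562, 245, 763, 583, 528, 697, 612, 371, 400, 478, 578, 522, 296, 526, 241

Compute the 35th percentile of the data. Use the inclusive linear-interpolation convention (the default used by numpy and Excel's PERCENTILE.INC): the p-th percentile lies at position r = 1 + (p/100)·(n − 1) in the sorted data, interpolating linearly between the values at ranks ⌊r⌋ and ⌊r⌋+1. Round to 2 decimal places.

Sorted: 241, 245, 280, 296, 371, 378, 400, 478, 522, 526, 528, 562, 569, 578, 583, 612, 631, 692, 697, 763.
n = 20.
r = 1 + (35/100)·(20 − 1) = 1 + 6.65 = 7.65.
Rank 7 is 400 and rank 8 is 478.
Interpolate: 400 + 0.65·(478 − 400) = 400 + 0.65·78 = 450.7.

450.70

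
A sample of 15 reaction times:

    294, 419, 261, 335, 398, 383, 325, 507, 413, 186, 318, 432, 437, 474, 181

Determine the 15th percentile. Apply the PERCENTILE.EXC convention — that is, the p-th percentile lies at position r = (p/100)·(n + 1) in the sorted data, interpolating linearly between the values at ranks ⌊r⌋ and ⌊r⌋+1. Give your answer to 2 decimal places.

Sorted: 181, 186, 261, 294, 318, 325, 335, 383, 398, 413, 419, 432, 437, 474, 507.
n = 15.
r = (15/100)·(15 + 1) = 2.4.
Rank 2 is 186 and rank 3 is 261.
Interpolate: 186 + 0.4·(261 − 186) = 186 + 0.4·75 = 216.

216.00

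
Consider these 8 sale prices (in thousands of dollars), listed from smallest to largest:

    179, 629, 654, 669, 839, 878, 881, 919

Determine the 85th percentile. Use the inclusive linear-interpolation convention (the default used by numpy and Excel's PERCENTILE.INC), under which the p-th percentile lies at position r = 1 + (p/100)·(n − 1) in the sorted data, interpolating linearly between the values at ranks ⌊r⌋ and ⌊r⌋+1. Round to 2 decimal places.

n = 8.
r = 1 + (85/100)·(8 − 1) = 1 + 5.95 = 6.95.
Rank 6 is 878 and rank 7 is 881.
Interpolate: 878 + 0.95·(881 − 878) = 878 + 0.95·3 = 880.85.

880.85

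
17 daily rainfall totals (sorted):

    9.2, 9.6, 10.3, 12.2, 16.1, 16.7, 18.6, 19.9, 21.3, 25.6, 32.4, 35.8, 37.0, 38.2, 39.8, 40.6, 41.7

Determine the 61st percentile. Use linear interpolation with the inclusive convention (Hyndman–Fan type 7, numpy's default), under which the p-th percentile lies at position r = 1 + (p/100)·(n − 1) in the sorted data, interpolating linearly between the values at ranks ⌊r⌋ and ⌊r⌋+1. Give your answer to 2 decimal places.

n = 17.
r = 1 + (61/100)·(17 − 1) = 1 + 9.76 = 10.76.
Rank 10 is 25.6 and rank 11 is 32.4.
Interpolate: 25.6 + 0.76·(32.4 − 25.6) = 25.6 + 0.76·6.8 = 30.768.

30.77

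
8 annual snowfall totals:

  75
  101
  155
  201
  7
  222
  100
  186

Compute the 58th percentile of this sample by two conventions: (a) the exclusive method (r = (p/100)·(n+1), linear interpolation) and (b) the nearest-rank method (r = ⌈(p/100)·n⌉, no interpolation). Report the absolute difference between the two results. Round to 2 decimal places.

Sorted: 7, 75, 100, 101, 155, 186, 201, 222.
n = 8.
(a) r = 5.22; between ranks 5 (155) and 6 (186): 161.82.
(b) the nearest-rank method: rank 5 → 155.
|161.82 − 155| = 6.82.

6.82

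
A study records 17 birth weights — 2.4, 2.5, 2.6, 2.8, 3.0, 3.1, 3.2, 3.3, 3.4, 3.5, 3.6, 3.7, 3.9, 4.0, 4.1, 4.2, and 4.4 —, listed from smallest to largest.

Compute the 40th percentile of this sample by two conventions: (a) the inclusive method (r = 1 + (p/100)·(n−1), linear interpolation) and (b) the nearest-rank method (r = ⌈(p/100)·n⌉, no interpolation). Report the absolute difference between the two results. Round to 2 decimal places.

n = 17.
(a) r = 7.4; between ranks 7 (3.2) and 8 (3.3): 3.24.
(b) the nearest-rank method: rank 7 → 3.2.
|3.24 − 3.2| = 0.04.

0.04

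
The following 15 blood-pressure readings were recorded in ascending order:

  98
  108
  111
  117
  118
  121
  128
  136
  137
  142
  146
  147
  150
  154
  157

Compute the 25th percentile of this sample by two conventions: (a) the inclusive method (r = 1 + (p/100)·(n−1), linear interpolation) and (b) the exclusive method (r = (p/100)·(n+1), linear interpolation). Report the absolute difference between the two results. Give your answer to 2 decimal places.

n = 15.
(a) r = 4.5; between ranks 4 (117) and 5 (118): 117.5.
(b) r = 4 → value at rank 4 = 117.
|117.5 − 117| = 0.5.

0.50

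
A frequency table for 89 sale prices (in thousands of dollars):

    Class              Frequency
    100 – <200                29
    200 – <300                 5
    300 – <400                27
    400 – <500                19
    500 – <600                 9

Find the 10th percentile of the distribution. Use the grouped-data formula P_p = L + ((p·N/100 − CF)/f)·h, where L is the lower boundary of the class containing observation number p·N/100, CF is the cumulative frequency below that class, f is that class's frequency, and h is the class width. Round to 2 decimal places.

130.69

N = 89; target position k = 10/100 · 89 = 8.9.
Cumulative frequencies: 29, 34, 61, 80, 89.
Observation 8.9 falls in the class 100 – <200.
L = 100, CF = 0, f = 29, h = 100.
P10 = 100 + ((8.9 − 0)/29)·100 = 100 + 30.6897 = 130.69.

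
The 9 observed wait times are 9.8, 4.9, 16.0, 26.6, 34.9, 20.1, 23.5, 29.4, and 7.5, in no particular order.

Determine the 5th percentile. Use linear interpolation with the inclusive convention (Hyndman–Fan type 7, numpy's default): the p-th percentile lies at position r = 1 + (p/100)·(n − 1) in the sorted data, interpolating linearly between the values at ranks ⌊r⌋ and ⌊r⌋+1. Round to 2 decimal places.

5.94

Sorted: 4.9, 7.5, 9.8, 16.0, 20.1, 23.5, 26.6, 29.4, 34.9.
n = 9.
r = 1 + (5/100)·(9 − 1) = 1 + 0.4 = 1.4.
Rank 1 is 4.9 and rank 2 is 7.5.
Interpolate: 4.9 + 0.4·(7.5 − 4.9) = 4.9 + 0.4·2.6 = 5.94.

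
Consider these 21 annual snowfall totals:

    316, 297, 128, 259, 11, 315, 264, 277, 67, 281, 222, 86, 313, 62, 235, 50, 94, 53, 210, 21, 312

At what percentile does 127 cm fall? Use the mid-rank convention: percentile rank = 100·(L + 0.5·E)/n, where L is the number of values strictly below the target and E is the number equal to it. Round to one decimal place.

Sorted: 11, 21, 50, 53, 62, 67, 86, 94, 128, 210, 222, 235, 259, 264, 277, 281, 297, 312, 313, 315, 316.
Count below 127: L = 8; count equal: E = 0; n = 21.
Percentile rank = 100·(8 + 0.5·0)/21 = 100·8/21 = 38.1.

38.1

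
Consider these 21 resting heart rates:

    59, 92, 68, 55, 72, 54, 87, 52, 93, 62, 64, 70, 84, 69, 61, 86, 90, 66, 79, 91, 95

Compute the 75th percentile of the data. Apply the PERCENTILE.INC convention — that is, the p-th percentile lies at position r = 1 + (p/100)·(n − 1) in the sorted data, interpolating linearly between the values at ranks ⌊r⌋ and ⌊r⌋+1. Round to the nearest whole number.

Sorted: 52, 54, 55, 59, 61, 62, 64, 66, 68, 69, 70, 72, 79, 84, 86, 87, 90, 91, 92, 93, 95.
n = 21.
r = 1 + (75/100)·(21 − 1) = 1 + 15 = 16.
r is an integer, so P75 is the value at rank 16: 87.

87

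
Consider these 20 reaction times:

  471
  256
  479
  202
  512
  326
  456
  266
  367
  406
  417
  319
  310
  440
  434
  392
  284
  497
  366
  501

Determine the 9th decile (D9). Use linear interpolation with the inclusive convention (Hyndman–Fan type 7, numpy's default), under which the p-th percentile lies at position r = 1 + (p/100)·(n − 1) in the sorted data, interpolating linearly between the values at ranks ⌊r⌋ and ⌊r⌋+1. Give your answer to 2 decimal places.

497.40

Sorted: 202, 256, 266, 284, 310, 319, 326, 366, 367, 392, 406, 417, 434, 440, 456, 471, 479, 497, 501, 512.
n = 20.
r = 1 + (90/100)·(20 − 1) = 1 + 17.1 = 18.1.
Rank 18 is 497 and rank 19 is 501.
Interpolate: 497 + 0.1·(501 − 497) = 497 + 0.1·4 = 497.4.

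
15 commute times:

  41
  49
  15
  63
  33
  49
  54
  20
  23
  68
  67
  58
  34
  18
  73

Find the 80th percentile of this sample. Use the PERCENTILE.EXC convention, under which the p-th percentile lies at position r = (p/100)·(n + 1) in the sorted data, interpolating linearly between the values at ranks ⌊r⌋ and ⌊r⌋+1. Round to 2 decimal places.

Sorted: 15, 18, 20, 23, 33, 34, 41, 49, 49, 54, 58, 63, 67, 68, 73.
n = 15.
r = (80/100)·(15 + 1) = 12.8.
Rank 12 is 63 and rank 13 is 67.
Interpolate: 63 + 0.8·(67 − 63) = 63 + 0.8·4 = 66.2.

66.20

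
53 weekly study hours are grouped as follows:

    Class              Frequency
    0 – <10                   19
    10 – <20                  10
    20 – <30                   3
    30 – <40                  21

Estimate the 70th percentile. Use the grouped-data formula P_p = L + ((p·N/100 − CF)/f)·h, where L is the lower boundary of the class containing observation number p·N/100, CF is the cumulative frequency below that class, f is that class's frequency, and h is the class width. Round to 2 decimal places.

32.43

N = 53; target position k = 70/100 · 53 = 37.1.
Cumulative frequencies: 19, 29, 32, 53.
Observation 37.1 falls in the class 30 – <40.
L = 30, CF = 32, f = 21, h = 10.
P70 = 30 + ((37.1 − 32)/21)·10 = 30 + 2.42857 = 32.4286.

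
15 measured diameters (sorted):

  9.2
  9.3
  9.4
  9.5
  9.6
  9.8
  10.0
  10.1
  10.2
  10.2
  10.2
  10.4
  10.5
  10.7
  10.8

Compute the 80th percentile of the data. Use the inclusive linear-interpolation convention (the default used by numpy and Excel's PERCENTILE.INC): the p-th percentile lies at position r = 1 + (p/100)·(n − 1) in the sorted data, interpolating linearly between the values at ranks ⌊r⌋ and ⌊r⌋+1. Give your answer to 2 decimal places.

10.42

n = 15.
r = 1 + (80/100)·(15 − 1) = 1 + 11.2 = 12.2.
Rank 12 is 10.4 and rank 13 is 10.5.
Interpolate: 10.4 + 0.2·(10.5 − 10.4) = 10.4 + 0.2·0.1 = 10.42.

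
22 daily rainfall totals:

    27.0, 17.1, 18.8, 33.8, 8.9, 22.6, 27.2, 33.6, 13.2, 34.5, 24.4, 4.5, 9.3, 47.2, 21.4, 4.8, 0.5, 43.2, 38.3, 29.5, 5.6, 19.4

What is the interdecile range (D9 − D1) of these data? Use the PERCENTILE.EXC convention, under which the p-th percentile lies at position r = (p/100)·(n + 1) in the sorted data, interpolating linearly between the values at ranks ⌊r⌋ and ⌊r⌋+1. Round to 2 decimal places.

37.14

Sorted: 0.5, 4.5, 4.8, 5.6, 8.9, 9.3, 13.2, 17.1, 18.8, 19.4, 21.4, 22.6, 24.4, 27.0, 27.2, 29.5, 33.6, 33.8, 34.5, 38.3, 43.2, 47.2.
n = 22.
P10: r = 2.3; ranks 2–3 are 4.5, 4.8; interpolating gives 4.59.
P90: r = 20.7; ranks 20–21 are 38.3, 43.2; interpolating gives 41.73.
Difference: 41.73 − 4.59 = 37.14.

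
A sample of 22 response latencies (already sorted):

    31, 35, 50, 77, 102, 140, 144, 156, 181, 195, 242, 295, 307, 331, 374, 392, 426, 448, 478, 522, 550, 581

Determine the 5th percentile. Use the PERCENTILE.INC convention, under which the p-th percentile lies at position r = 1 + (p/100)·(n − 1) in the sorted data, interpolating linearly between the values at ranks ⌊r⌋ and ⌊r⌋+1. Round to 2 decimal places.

n = 22.
r = 1 + (5/100)·(22 − 1) = 1 + 1.05 = 2.05.
Rank 2 is 35 and rank 3 is 50.
Interpolate: 35 + 0.05·(50 − 35) = 35 + 0.05·15 = 35.75.

35.75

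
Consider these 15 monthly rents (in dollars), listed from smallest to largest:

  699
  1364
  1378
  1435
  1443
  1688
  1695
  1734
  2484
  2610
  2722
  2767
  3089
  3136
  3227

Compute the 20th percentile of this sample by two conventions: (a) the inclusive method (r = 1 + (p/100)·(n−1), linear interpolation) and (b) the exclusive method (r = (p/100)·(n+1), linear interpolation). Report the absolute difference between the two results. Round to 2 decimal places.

34.20

n = 15.
(a) r = 3.8; between ranks 3 (1378) and 4 (1435): 1423.6.
(b) r = 3.2; between ranks 3 (1378) and 4 (1435): 1389.4.
|1423.6 − 1389.4| = 34.2.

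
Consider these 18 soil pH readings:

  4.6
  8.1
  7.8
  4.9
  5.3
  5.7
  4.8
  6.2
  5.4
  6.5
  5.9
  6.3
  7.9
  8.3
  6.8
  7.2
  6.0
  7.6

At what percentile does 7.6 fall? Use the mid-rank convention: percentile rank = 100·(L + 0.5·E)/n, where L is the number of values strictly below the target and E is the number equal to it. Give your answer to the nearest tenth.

75.0

Sorted: 4.6, 4.8, 4.9, 5.3, 5.4, 5.7, 5.9, 6.0, 6.2, 6.3, 6.5, 6.8, 7.2, 7.6, 7.8, 7.9, 8.1, 8.3.
Count below 7.6: L = 13; count equal: E = 1; n = 18.
Percentile rank = 100·(13 + 0.5·1)/18 = 100·13.5/18 = 75.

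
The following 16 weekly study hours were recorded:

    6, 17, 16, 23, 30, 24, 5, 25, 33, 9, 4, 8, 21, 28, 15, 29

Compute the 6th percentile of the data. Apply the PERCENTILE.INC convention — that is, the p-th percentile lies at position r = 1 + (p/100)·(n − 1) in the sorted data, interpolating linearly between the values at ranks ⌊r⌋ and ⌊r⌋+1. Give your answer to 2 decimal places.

4.90

Sorted: 4, 5, 6, 8, 9, 15, 16, 17, 21, 23, 24, 25, 28, 29, 30, 33.
n = 16.
r = 1 + (6/100)·(16 − 1) = 1 + 0.9 = 1.9.
Rank 1 is 4 and rank 2 is 5.
Interpolate: 4 + 0.9·(5 − 4) = 4 + 0.9·1 = 4.9.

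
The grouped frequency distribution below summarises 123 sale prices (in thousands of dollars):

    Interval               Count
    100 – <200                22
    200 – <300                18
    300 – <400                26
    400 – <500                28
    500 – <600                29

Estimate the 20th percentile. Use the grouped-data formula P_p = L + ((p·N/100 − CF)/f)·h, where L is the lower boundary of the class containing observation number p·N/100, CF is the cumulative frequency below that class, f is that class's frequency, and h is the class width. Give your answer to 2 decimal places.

N = 123; target position k = 20/100 · 123 = 24.6.
Cumulative frequencies: 22, 40, 66, 94, 123.
Observation 24.6 falls in the class 200 – <300.
L = 200, CF = 22, f = 18, h = 100.
P20 = 200 + ((24.6 − 22)/18)·100 = 200 + 14.4444 = 214.444.

214.44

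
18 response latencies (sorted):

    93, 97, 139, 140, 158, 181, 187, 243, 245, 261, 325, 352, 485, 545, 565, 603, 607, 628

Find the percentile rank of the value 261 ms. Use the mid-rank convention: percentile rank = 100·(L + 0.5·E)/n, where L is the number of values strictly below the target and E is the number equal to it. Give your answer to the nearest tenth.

52.8

Count below 261: L = 9; count equal: E = 1; n = 18.
Percentile rank = 100·(9 + 0.5·1)/18 = 100·9.5/18 = 52.78.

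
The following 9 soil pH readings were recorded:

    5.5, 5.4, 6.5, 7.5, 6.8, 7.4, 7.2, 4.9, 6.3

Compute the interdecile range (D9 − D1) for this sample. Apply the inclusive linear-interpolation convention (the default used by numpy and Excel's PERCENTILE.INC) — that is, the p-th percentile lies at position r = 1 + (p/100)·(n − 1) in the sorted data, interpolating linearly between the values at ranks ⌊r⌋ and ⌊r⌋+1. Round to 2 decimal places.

2.12

Sorted: 4.9, 5.4, 5.5, 6.3, 6.5, 6.8, 7.2, 7.4, 7.5.
n = 9.
P10: r = 1.8; ranks 1–2 are 4.9, 5.4; interpolating gives 5.3.
P90: r = 8.2; ranks 8–9 are 7.4, 7.5; interpolating gives 7.42.
Difference: 7.42 − 5.3 = 2.12.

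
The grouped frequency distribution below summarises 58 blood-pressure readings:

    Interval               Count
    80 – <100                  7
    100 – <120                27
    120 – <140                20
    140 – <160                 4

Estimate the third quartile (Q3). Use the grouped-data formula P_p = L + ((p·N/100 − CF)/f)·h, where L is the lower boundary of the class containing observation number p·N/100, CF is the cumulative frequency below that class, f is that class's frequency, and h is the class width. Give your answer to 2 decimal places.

129.50

N = 58; target position k = 75/100 · 58 = 43.5.
Cumulative frequencies: 7, 34, 54, 58.
Observation 43.5 falls in the class 120 – <140.
L = 120, CF = 34, f = 20, h = 20.
P75 = 120 + ((43.5 − 34)/20)·20 = 120 + 9.5 = 129.5.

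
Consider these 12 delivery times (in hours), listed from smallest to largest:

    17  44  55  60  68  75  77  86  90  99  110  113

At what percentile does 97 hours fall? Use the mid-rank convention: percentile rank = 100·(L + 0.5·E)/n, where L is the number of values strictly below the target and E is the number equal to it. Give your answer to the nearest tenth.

Count below 97: L = 9; count equal: E = 0; n = 12.
Percentile rank = 100·(9 + 0.5·0)/12 = 100·9/12 = 75.

75.0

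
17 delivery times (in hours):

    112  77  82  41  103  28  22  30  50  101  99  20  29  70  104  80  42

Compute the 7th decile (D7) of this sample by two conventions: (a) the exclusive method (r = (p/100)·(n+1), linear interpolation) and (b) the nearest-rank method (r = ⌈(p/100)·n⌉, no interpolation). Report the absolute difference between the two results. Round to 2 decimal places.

10.20

Sorted: 20, 22, 28, 29, 30, 41, 42, 50, 70, 77, 80, 82, 99, 101, 103, 104, 112.
n = 17.
(a) r = 12.6; between ranks 12 (82) and 13 (99): 92.2.
(b) the nearest-rank method: rank 12 → 82.
|92.2 − 82| = 10.2.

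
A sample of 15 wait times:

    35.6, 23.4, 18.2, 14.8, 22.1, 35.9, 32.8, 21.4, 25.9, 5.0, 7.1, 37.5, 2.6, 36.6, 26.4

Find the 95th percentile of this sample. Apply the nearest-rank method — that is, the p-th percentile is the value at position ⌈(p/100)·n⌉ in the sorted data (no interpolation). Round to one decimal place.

Sorted: 2.6, 5.0, 7.1, 14.8, 18.2, 21.4, 22.1, 23.4, 25.9, 26.4, 32.8, 35.6, 35.9, 36.6, 37.5.
n = 15.
Position = ⌈95/100 · 15⌉ = ⌈14.25⌉ = 15.
The value at rank 15 is 37.5.

37.5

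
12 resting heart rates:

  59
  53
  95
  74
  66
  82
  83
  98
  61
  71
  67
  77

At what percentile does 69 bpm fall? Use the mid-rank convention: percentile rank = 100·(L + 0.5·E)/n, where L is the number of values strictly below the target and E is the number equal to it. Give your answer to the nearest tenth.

Sorted: 53, 59, 61, 66, 67, 71, 74, 77, 82, 83, 95, 98.
Count below 69: L = 5; count equal: E = 0; n = 12.
Percentile rank = 100·(5 + 0.5·0)/12 = 100·5/12 = 41.67.

41.7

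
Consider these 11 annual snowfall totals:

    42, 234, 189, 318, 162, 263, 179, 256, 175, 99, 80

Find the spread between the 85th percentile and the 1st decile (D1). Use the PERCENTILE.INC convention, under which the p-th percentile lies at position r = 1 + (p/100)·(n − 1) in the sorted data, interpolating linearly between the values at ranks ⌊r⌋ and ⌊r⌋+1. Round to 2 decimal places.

179.50

Sorted: 42, 80, 99, 162, 175, 179, 189, 234, 256, 263, 318.
n = 11.
P10: r = 2 (integer) → 80.
P85: r = 9.5; ranks 9–10 are 256, 263; interpolating gives 259.5.
Difference: 259.5 − 80 = 179.5.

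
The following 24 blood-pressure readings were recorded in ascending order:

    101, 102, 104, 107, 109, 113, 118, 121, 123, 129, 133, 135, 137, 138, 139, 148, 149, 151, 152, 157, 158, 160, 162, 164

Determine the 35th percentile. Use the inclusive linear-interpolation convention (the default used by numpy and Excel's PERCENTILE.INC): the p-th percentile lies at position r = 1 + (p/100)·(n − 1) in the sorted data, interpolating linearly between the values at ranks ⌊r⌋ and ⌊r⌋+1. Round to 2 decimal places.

123.30

n = 24.
r = 1 + (35/100)·(24 − 1) = 1 + 8.05 = 9.05.
Rank 9 is 123 and rank 10 is 129.
Interpolate: 123 + 0.05·(129 − 123) = 123 + 0.05·6 = 123.3.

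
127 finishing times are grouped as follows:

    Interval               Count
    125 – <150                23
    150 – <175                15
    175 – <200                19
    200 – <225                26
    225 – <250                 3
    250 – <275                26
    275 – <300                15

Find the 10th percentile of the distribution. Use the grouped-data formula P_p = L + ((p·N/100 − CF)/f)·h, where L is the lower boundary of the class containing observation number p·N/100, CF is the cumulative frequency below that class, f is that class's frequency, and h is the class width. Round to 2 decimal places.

138.80

N = 127; target position k = 10/100 · 127 = 12.7.
Cumulative frequencies: 23, 38, 57, 83, 86, 112, 127.
Observation 12.7 falls in the class 125 – <150.
L = 125, CF = 0, f = 23, h = 25.
P10 = 125 + ((12.7 − 0)/23)·25 = 125 + 13.8043 = 138.804.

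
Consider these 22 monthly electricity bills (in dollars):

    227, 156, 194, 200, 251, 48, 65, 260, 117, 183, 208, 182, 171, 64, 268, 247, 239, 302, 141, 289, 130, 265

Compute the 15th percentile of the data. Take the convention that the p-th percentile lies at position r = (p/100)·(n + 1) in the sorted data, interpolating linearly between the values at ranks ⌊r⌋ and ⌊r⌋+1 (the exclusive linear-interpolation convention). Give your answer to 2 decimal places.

Sorted: 48, 64, 65, 117, 130, 141, 156, 171, 182, 183, 194, 200, 208, 227, 239, 247, 251, 260, 265, 268, 289, 302.
n = 22.
r = (15/100)·(22 + 1) = 3.45.
Rank 3 is 65 and rank 4 is 117.
Interpolate: 65 + 0.45·(117 − 65) = 65 + 0.45·52 = 88.4.

88.40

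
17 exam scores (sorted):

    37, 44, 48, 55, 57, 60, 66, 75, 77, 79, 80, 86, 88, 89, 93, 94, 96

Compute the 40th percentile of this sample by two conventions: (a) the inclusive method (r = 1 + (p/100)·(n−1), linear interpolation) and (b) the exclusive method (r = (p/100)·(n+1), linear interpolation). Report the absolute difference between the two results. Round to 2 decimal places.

n = 17.
(a) r = 7.4; between ranks 7 (66) and 8 (75): 69.6.
(b) r = 7.2; between ranks 7 (66) and 8 (75): 67.8.
|69.6 − 67.8| = 1.8.

1.80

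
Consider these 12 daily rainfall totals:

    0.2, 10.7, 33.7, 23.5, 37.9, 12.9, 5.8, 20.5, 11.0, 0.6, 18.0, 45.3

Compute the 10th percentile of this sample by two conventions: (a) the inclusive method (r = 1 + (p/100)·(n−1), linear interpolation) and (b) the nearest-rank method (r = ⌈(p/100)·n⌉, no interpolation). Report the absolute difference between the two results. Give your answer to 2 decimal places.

Sorted: 0.2, 0.6, 5.8, 10.7, 11.0, 12.9, 18.0, 20.5, 23.5, 33.7, 37.9, 45.3.
n = 12.
(a) r = 2.1; between ranks 2 (0.6) and 3 (5.8): 1.12.
(b) the nearest-rank method: rank 2 → 0.6.
|1.12 − 0.6| = 0.52.

0.52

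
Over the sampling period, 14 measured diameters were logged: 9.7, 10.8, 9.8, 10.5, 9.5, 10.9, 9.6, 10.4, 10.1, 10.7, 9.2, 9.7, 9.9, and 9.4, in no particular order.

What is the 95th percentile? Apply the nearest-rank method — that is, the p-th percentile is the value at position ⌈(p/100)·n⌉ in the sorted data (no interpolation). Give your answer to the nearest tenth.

Sorted: 9.2, 9.4, 9.5, 9.6, 9.7, 9.7, 9.8, 9.9, 10.1, 10.4, 10.5, 10.7, 10.8, 10.9.
n = 14.
Position = ⌈95/100 · 14⌉ = ⌈13.3⌉ = 14.
The value at rank 14 is 10.9.

10.9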